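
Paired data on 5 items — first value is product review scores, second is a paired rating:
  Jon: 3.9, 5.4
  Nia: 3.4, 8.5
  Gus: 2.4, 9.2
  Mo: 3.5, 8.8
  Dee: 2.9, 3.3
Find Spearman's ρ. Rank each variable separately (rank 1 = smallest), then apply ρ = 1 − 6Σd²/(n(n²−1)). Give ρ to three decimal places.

-0.300

Ranks of variable 1: 5, 3, 1, 4, 2
Ranks of variable 2: 2, 3, 5, 4, 1
d = r₁ − r₂: 3, 0, -4, 0, 1
d²: 9, 0, 16, 0, 1; Σd² = 26
ρ = 1 − 6·26/(5·24) = 1 − 156/120 = -0.300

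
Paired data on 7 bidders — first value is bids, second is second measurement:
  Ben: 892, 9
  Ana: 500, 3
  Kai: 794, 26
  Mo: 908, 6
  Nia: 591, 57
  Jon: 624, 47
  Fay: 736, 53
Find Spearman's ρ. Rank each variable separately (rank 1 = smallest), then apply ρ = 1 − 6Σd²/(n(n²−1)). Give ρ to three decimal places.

Ranks of variable 1: 6, 1, 5, 7, 2, 3, 4
Ranks of variable 2: 3, 1, 4, 2, 7, 5, 6
d = r₁ − r₂: 3, 0, 1, 5, -5, -2, -2
d²: 9, 0, 1, 25, 25, 4, 4; Σd² = 68
ρ = 1 − 6·68/(7·48) = 1 − 408/336 = -0.214

-0.214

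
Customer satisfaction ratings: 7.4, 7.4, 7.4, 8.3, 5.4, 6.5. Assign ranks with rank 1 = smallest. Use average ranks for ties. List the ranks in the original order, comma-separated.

Sorted (ascending): 5.4, 6.5, 7.4, 7.4, 7.4, 8.3
The 3 values of 7.4 occupy positions 3–5 → average rank 4.

4, 4, 4, 6, 1, 2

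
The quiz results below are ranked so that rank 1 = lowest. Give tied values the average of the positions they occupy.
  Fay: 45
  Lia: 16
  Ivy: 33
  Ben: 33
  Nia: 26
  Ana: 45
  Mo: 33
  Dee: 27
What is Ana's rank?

Sorted (ascending): 16, 26, 27, 33, 33, 33, 45, 45
The 3 values of 33 occupy positions 4–6 → average rank 5.
The 2 values of 45 occupy positions 7–8 → average rank (7+8)/2 = 7.5.
Ana has value 45 → rank 7.5.

7.5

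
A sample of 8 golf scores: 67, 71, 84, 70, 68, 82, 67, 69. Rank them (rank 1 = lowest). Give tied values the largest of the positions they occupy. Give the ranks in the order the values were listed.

2, 6, 8, 5, 3, 7, 2, 4

Sorted (ascending): 67, 67, 68, 69, 70, 71, 82, 84
The 2 values of 67 occupy positions 1–2 → each gets rank 2.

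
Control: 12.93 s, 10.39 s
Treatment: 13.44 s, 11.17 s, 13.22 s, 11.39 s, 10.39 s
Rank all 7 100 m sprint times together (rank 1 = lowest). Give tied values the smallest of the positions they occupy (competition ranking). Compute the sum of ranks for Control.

Sorted (ascending): 10.39, 10.39, 11.17, 11.39, 12.93, 13.22, 13.44
The 2 values of 10.39 occupy positions 1–2 → each gets rank 1.
Control values → pooled ranks: 12.93→5, 10.39→1
Rank sum = 5 + 1 = 6

6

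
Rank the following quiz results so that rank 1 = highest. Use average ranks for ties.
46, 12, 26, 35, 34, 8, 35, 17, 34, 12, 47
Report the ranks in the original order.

Sorted (descending): 47, 46, 35, 35, 34, 34, 26, 17, 12, 12, 8
The 2 values of 35 occupy positions 3–4 → average rank (3+4)/2 = 3.5.
The 2 values of 34 occupy positions 5–6 → average rank (5+6)/2 = 5.5.
The 2 values of 12 occupy positions 9–10 → average rank (9+10)/2 = 9.5.

2, 9.5, 7, 3.5, 5.5, 11, 3.5, 8, 5.5, 9.5, 1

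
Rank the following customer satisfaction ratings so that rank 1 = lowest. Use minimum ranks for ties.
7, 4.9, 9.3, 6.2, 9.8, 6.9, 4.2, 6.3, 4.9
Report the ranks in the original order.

Sorted (ascending): 4.2, 4.9, 4.9, 6.2, 6.3, 6.9, 7, 9.3, 9.8
The 2 values of 4.9 occupy positions 2–3 → each gets rank 2.

7, 2, 8, 4, 9, 6, 1, 5, 2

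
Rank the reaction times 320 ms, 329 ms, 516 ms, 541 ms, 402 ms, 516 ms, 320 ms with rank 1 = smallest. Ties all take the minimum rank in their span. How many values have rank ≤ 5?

6

Sorted (ascending): 320, 320, 329, 402, 516, 516, 541
The 2 values of 320 occupy positions 1–2 → each gets rank 1.
The 2 values of 516 occupy positions 5–6 → each gets rank 5.
Ranks ≤ 5: {1, 1, 3, 4, 5, 5} → 6 values.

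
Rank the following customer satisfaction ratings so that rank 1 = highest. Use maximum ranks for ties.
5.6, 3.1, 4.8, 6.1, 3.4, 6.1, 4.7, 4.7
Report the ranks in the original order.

3, 8, 4, 2, 7, 2, 6, 6

Sorted (descending): 6.1, 6.1, 5.6, 4.8, 4.7, 4.7, 3.4, 3.1
The 2 values of 6.1 occupy positions 1–2 → each gets rank 2.
The 2 values of 4.7 occupy positions 5–6 → each gets rank 6.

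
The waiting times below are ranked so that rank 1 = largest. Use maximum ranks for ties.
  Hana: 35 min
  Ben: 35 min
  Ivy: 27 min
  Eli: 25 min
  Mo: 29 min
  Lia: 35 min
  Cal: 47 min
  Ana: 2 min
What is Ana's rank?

8

Sorted (descending): 47, 35, 35, 35, 29, 27, 25, 2
The 3 values of 35 occupy positions 2–4 → each gets rank 4.
Ana has value 2 min → rank 8.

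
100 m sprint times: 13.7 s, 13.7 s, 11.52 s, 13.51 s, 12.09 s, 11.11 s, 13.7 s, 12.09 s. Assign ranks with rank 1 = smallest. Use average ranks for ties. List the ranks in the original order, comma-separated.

7, 7, 2, 5, 3.5, 1, 7, 3.5

Sorted (ascending): 11.11, 11.52, 12.09, 12.09, 13.51, 13.7, 13.7, 13.7
The 2 values of 12.09 occupy positions 3–4 → average rank (3+4)/2 = 3.5.
The 3 values of 13.7 occupy positions 6–8 → average rank 7.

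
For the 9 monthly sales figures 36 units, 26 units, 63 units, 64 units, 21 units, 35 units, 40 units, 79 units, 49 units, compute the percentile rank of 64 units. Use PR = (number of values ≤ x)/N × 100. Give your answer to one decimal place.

88.9

N = 9.
Strictly below 64: 7. Equal to 64: 1.
PR = 8/9 × 100 = 88.9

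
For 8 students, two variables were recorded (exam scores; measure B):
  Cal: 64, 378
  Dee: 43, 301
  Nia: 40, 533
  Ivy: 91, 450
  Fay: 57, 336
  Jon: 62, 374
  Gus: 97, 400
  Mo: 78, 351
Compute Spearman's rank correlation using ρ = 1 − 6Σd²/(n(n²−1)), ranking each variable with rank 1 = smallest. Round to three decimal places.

0.238

Ranks of variable 1: 5, 2, 1, 7, 3, 4, 8, 6
Ranks of variable 2: 5, 1, 8, 7, 2, 4, 6, 3
d = r₁ − r₂: 0, 1, -7, 0, 1, 0, 2, 3
d²: 0, 1, 49, 0, 1, 0, 4, 9; Σd² = 64
ρ = 1 − 6·64/(8·63) = 1 − 384/504 = 0.238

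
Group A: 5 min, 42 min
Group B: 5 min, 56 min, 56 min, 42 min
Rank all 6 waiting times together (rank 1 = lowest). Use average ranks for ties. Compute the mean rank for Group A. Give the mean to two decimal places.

Sorted (ascending): 5, 5, 42, 42, 56, 56
The 2 values of 5 occupy positions 1–2 → average rank (1+2)/2 = 1.5.
The 2 values of 42 occupy positions 3–4 → average rank (3+4)/2 = 3.5.
The 2 values of 56 occupy positions 5–6 → average rank (5+6)/2 = 5.5.
Group A values → pooled ranks: 5→1.5, 42→3.5
Mean rank = (1.5 + 3.5) / 2 = 2.50

2.50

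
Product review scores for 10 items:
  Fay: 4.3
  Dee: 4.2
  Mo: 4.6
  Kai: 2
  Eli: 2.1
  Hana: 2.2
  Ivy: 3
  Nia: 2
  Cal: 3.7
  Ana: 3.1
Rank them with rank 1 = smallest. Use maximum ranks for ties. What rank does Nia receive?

Sorted (ascending): 2, 2, 2.1, 2.2, 3, 3.1, 3.7, 4.2, 4.3, 4.6
The 2 values of 2 occupy positions 1–2 → each gets rank 2.
Nia has value 2 → rank 2.

2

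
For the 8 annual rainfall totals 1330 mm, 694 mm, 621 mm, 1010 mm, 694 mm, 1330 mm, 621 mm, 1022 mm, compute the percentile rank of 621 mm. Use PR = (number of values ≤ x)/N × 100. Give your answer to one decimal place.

N = 8.
Strictly below 621: 0. Equal to 621: 2.
PR = 2/8 × 100 = 25.0

25.0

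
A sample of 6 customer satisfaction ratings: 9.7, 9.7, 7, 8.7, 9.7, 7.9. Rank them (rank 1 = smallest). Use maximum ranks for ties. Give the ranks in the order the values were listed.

Sorted (ascending): 7, 7.9, 8.7, 9.7, 9.7, 9.7
The 3 values of 9.7 occupy positions 4–6 → each gets rank 6.

6, 6, 1, 3, 6, 2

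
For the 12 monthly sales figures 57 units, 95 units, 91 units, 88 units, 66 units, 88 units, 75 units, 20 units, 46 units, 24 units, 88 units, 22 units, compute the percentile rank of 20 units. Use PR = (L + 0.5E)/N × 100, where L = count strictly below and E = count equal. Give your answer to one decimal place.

4.2

N = 12.
Strictly below 20: 0. Equal to 20: 1.
PR = (0 + 0.5·1)/12 × 100 = 4.2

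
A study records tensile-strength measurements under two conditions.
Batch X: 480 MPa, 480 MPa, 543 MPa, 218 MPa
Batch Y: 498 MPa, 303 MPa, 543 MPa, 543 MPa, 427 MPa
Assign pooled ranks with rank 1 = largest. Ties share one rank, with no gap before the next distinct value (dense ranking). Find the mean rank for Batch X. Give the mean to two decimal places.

3.25

Sorted (descending): 543, 543, 543, 498, 480, 480, 427, 303, 218
The 3 values of 543 share dense rank 1.
The 2 values of 480 share dense rank 3.
Remaining distinct values take the next consecutive integers.
Batch X values → pooled ranks: 480→3, 480→3, 543→1, 218→6
Mean rank = (3 + 3 + 1 + 6) / 4 = 3.25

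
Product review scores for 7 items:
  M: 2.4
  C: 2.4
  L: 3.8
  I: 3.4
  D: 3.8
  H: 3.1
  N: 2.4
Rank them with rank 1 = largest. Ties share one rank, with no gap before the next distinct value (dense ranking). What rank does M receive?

Sorted (descending): 3.8, 3.8, 3.4, 3.1, 2.4, 2.4, 2.4
The 2 values of 3.8 share dense rank 1.
The 3 values of 2.4 share dense rank 4.
Remaining distinct values take the next consecutive integers.
M has value 2.4 → rank 4.

4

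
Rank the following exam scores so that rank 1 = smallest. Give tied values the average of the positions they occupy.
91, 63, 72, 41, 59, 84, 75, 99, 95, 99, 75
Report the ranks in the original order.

8, 3, 4, 1, 2, 7, 5.5, 10.5, 9, 10.5, 5.5

Sorted (ascending): 41, 59, 63, 72, 75, 75, 84, 91, 95, 99, 99
The 2 values of 75 occupy positions 5–6 → average rank (5+6)/2 = 5.5.
The 2 values of 99 occupy positions 10–11 → average rank (10+11)/2 = 10.5.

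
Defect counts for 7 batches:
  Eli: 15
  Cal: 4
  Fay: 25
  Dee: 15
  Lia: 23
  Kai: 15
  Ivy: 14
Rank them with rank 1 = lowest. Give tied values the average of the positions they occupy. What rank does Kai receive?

4

Sorted (ascending): 4, 14, 15, 15, 15, 23, 25
The 3 values of 15 occupy positions 3–5 → average rank 4.
Kai has value 15 → rank 4.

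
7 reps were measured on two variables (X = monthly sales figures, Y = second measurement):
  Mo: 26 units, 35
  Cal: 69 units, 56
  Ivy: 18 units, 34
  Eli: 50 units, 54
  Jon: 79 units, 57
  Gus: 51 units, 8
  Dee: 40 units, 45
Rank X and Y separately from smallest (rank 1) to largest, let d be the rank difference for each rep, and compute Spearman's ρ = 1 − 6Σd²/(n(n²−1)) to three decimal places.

0.643

Ranks of variable 1: 2, 6, 1, 4, 7, 5, 3
Ranks of variable 2: 3, 6, 2, 5, 7, 1, 4
d = r₁ − r₂: -1, 0, -1, -1, 0, 4, -1
d²: 1, 0, 1, 1, 0, 16, 1; Σd² = 20
ρ = 1 − 6·20/(7·48) = 1 − 120/336 = 0.643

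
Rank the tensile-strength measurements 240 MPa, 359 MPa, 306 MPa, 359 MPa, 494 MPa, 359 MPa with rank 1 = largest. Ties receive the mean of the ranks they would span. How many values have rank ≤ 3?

Sorted (descending): 494, 359, 359, 359, 306, 240
The 3 values of 359 occupy positions 2–4 → average rank 3.
Ranks ≤ 3: {1, 3, 3, 3} → 4 values.

4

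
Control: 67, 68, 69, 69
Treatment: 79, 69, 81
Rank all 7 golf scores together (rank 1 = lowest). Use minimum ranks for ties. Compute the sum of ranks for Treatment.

16

Sorted (ascending): 67, 68, 69, 69, 69, 79, 81
The 3 values of 69 occupy positions 3–5 → each gets rank 3.
Treatment values → pooled ranks: 79→6, 69→3, 81→7
Rank sum = 6 + 3 + 7 = 16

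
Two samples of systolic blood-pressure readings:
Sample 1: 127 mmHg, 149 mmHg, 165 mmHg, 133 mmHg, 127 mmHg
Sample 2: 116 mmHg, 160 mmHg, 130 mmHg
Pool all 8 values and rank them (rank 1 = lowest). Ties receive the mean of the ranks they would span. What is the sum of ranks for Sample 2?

Sorted (ascending): 116, 127, 127, 130, 133, 149, 160, 165
The 2 values of 127 occupy positions 2–3 → average rank (2+3)/2 = 2.5.
Sample 2 values → pooled ranks: 116→1, 160→7, 130→4
Rank sum = 1 + 7 + 4 = 12

12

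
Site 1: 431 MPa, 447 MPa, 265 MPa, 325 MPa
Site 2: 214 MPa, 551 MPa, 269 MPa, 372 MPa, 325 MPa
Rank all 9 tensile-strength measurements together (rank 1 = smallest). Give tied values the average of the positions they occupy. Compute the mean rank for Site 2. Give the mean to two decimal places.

Sorted (ascending): 214, 265, 269, 325, 325, 372, 431, 447, 551
The 2 values of 325 occupy positions 4–5 → average rank (4+5)/2 = 4.5.
Site 2 values → pooled ranks: 214→1, 551→9, 269→3, 372→6, 325→4.5
Mean rank = (1 + 9 + 3 + 6 + 4.5) / 5 = 4.70

4.70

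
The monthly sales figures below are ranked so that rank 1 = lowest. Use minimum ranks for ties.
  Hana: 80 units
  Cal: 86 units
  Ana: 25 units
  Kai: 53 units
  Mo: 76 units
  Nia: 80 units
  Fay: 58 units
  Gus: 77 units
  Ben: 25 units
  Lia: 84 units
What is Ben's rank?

Sorted (ascending): 25, 25, 53, 58, 76, 77, 80, 80, 84, 86
The 2 values of 25 occupy positions 1–2 → each gets rank 1.
The 2 values of 80 occupy positions 7–8 → each gets rank 7.
Ben has value 25 units → rank 1.

1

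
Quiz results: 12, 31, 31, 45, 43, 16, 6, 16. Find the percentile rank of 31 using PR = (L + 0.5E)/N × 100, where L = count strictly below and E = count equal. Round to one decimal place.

62.5

N = 8.
Strictly below 31: 4. Equal to 31: 2.
PR = (4 + 0.5·2)/8 × 100 = 62.5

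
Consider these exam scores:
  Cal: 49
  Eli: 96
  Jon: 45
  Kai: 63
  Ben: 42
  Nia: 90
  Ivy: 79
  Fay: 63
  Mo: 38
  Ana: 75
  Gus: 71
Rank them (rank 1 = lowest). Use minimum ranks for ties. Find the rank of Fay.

5

Sorted (ascending): 38, 42, 45, 49, 63, 63, 71, 75, 79, 90, 96
The 2 values of 63 occupy positions 5–6 → each gets rank 5.
Fay has value 63 → rank 5.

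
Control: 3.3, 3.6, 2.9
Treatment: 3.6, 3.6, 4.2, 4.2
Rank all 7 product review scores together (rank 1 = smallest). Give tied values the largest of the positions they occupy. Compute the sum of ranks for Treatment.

24

Sorted (ascending): 2.9, 3.3, 3.6, 3.6, 3.6, 4.2, 4.2
The 3 values of 3.6 occupy positions 3–5 → each gets rank 5.
The 2 values of 4.2 occupy positions 6–7 → each gets rank 7.
Treatment values → pooled ranks: 3.6→5, 3.6→5, 4.2→7, 4.2→7
Rank sum = 5 + 5 + 7 + 7 = 24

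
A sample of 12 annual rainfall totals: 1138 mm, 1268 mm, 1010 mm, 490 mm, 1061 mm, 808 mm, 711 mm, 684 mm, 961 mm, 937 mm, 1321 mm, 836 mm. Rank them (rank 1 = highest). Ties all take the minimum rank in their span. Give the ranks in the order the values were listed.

Sorted (descending): 1321, 1268, 1138, 1061, 1010, 961, 937, 836, 808, 711, 684, 490
No ties — each value takes its position as its rank.

3, 2, 5, 12, 4, 9, 10, 11, 6, 7, 1, 8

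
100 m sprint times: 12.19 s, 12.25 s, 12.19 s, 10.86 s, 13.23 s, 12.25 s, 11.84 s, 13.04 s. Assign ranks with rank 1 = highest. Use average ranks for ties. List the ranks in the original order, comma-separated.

Sorted (descending): 13.23, 13.04, 12.25, 12.25, 12.19, 12.19, 11.84, 10.86
The 2 values of 12.25 occupy positions 3–4 → average rank (3+4)/2 = 3.5.
The 2 values of 12.19 occupy positions 5–6 → average rank (5+6)/2 = 5.5.

5.5, 3.5, 5.5, 8, 1, 3.5, 7, 2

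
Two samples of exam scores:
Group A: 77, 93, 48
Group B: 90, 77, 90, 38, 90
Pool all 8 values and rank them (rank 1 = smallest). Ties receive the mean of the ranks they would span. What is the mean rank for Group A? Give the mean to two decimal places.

Sorted (ascending): 38, 48, 77, 77, 90, 90, 90, 93
The 2 values of 77 occupy positions 3–4 → average rank (3+4)/2 = 3.5.
The 3 values of 90 occupy positions 5–7 → average rank 6.
Group A values → pooled ranks: 77→3.5, 93→8, 48→2
Mean rank = (3.5 + 8 + 2) / 3 = 4.50

4.50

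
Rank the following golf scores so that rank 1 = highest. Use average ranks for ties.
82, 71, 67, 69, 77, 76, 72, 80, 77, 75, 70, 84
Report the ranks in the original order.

Sorted (descending): 84, 82, 80, 77, 77, 76, 75, 72, 71, 70, 69, 67
The 2 values of 77 occupy positions 4–5 → average rank (4+5)/2 = 4.5.

2, 9, 12, 11, 4.5, 6, 8, 3, 4.5, 7, 10, 1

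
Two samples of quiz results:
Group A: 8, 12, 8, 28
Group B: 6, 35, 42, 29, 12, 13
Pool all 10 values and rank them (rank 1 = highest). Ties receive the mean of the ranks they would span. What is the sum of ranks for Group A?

27.5

Sorted (descending): 42, 35, 29, 28, 13, 12, 12, 8, 8, 6
The 2 values of 12 occupy positions 6–7 → average rank (6+7)/2 = 6.5.
The 2 values of 8 occupy positions 8–9 → average rank (8+9)/2 = 8.5.
Group A values → pooled ranks: 8→8.5, 12→6.5, 8→8.5, 28→4
Rank sum = 8.5 + 6.5 + 8.5 + 4 = 27.5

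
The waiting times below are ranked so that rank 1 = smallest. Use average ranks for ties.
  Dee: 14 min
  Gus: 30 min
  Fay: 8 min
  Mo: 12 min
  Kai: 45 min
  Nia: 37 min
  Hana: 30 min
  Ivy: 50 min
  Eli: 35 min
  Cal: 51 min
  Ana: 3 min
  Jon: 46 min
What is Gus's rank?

Sorted (ascending): 3, 8, 12, 14, 30, 30, 35, 37, 45, 46, 50, 51
The 2 values of 30 occupy positions 5–6 → average rank (5+6)/2 = 5.5.
Gus has value 30 min → rank 5.5.

5.5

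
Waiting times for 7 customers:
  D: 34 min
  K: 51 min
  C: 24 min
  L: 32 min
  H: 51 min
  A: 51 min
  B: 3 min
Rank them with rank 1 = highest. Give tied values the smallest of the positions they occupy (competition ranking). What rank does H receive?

1

Sorted (descending): 51, 51, 51, 34, 32, 24, 3
The 3 values of 51 occupy positions 1–3 → each gets rank 1.
H has value 51 min → rank 1.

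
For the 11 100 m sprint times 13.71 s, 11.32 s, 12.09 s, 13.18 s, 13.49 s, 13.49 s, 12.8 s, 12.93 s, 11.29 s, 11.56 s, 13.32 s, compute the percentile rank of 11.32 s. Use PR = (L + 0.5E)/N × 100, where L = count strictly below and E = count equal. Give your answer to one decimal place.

13.6

N = 11.
Strictly below 11.32: 1. Equal to 11.32: 1.
PR = (1 + 0.5·1)/11 × 100 = 13.6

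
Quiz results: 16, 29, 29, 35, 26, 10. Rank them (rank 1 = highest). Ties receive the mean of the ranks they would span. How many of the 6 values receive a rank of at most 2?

Sorted (descending): 35, 29, 29, 26, 16, 10
The 2 values of 29 occupy positions 2–3 → average rank (2+3)/2 = 2.5.
Ranks ≤ 2: {1} → 1 value.

1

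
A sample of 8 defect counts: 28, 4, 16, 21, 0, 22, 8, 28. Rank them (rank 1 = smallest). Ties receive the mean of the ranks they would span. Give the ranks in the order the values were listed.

Sorted (ascending): 0, 4, 8, 16, 21, 22, 28, 28
The 2 values of 28 occupy positions 7–8 → average rank (7+8)/2 = 7.5.

7.5, 2, 4, 5, 1, 6, 3, 7.5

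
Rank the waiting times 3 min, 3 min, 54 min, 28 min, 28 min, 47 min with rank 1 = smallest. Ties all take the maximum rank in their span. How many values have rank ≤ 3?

2

Sorted (ascending): 3, 3, 28, 28, 47, 54
The 2 values of 3 occupy positions 1–2 → each gets rank 2.
The 2 values of 28 occupy positions 3–4 → each gets rank 4.
Ranks ≤ 3: {2, 2} → 2 values.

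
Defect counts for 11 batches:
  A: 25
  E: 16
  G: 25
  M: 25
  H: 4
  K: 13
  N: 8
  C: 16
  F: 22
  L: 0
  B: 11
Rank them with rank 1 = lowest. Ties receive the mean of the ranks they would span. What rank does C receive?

6.5

Sorted (ascending): 0, 4, 8, 11, 13, 16, 16, 22, 25, 25, 25
The 2 values of 16 occupy positions 6–7 → average rank (6+7)/2 = 6.5.
The 3 values of 25 occupy positions 9–11 → average rank 10.
C has value 16 → rank 6.5.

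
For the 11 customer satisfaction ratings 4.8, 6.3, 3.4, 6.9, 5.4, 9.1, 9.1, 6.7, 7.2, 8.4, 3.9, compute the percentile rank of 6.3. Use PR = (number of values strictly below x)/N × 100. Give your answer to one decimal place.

N = 11.
Strictly below 6.3: 4. Equal to 6.3: 1.
PR = 4/11 × 100 = 36.4

36.4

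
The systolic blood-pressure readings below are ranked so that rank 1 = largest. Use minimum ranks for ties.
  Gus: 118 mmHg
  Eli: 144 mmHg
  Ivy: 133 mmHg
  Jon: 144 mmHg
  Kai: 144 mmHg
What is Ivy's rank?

Sorted (descending): 144, 144, 144, 133, 118
The 3 values of 144 occupy positions 1–3 → each gets rank 1.
Ivy has value 133 mmHg → rank 4.

4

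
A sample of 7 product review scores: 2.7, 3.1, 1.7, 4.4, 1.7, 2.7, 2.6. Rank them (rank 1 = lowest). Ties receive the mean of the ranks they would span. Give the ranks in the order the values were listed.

4.5, 6, 1.5, 7, 1.5, 4.5, 3

Sorted (ascending): 1.7, 1.7, 2.6, 2.7, 2.7, 3.1, 4.4
The 2 values of 1.7 occupy positions 1–2 → average rank (1+2)/2 = 1.5.
The 2 values of 2.7 occupy positions 4–5 → average rank (4+5)/2 = 4.5.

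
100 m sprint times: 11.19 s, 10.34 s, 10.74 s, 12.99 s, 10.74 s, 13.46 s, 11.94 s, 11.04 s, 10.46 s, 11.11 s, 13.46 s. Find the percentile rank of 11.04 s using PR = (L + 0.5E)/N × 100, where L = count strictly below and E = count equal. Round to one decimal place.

40.9

N = 11.
Strictly below 11.04: 4. Equal to 11.04: 1.
PR = (4 + 0.5·1)/11 × 100 = 40.9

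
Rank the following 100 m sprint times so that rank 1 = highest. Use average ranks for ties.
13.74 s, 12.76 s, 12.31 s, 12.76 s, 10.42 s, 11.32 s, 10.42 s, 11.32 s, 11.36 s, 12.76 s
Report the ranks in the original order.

Sorted (descending): 13.74, 12.76, 12.76, 12.76, 12.31, 11.36, 11.32, 11.32, 10.42, 10.42
The 3 values of 12.76 occupy positions 2–4 → average rank 3.
The 2 values of 11.32 occupy positions 7–8 → average rank (7+8)/2 = 7.5.
The 2 values of 10.42 occupy positions 9–10 → average rank (9+10)/2 = 9.5.

1, 3, 5, 3, 9.5, 7.5, 9.5, 7.5, 6, 3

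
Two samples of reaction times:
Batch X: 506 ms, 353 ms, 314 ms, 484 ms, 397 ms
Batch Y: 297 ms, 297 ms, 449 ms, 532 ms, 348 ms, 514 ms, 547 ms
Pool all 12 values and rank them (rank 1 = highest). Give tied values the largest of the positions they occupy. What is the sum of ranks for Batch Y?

45

Sorted (descending): 547, 532, 514, 506, 484, 449, 397, 353, 348, 314, 297, 297
The 2 values of 297 occupy positions 11–12 → each gets rank 12.
Batch Y values → pooled ranks: 297→12, 297→12, 449→6, 532→2, 348→9, 514→3, 547→1
Rank sum = 12 + 12 + 6 + 2 + 9 + 3 + 1 = 45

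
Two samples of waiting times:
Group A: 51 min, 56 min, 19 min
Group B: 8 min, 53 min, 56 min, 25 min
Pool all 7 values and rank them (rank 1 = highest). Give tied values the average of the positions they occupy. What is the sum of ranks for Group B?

Sorted (descending): 56, 56, 53, 51, 25, 19, 8
The 2 values of 56 occupy positions 1–2 → average rank (1+2)/2 = 1.5.
Group B values → pooled ranks: 8→7, 53→3, 56→1.5, 25→5
Rank sum = 7 + 3 + 1.5 + 5 = 16.5

16.5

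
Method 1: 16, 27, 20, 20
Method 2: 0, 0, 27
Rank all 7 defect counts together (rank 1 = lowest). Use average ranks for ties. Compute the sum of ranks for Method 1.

18.5

Sorted (ascending): 0, 0, 16, 20, 20, 27, 27
The 2 values of 0 occupy positions 1–2 → average rank (1+2)/2 = 1.5.
The 2 values of 20 occupy positions 4–5 → average rank (4+5)/2 = 4.5.
The 2 values of 27 occupy positions 6–7 → average rank (6+7)/2 = 6.5.
Method 1 values → pooled ranks: 16→3, 27→6.5, 20→4.5, 20→4.5
Rank sum = 3 + 6.5 + 4.5 + 4.5 = 18.5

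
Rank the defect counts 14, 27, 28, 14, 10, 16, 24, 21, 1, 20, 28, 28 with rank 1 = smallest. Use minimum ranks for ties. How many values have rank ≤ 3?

Sorted (ascending): 1, 10, 14, 14, 16, 20, 21, 24, 27, 28, 28, 28
The 2 values of 14 occupy positions 3–4 → each gets rank 3.
The 3 values of 28 occupy positions 10–12 → each gets rank 10.
Ranks ≤ 3: {1, 2, 3, 3} → 4 values.

4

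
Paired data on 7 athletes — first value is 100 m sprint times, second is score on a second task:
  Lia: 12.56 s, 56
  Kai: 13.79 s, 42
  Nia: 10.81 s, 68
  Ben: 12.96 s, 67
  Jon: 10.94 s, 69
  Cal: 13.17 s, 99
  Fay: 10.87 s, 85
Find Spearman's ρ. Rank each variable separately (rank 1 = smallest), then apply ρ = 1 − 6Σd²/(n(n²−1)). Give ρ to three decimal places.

Ranks of variable 1: 4, 7, 1, 5, 3, 6, 2
Ranks of variable 2: 2, 1, 4, 3, 5, 7, 6
d = r₁ − r₂: 2, 6, -3, 2, -2, -1, -4
d²: 4, 36, 9, 4, 4, 1, 16; Σd² = 74
ρ = 1 − 6·74/(7·48) = 1 − 444/336 = -0.321

-0.321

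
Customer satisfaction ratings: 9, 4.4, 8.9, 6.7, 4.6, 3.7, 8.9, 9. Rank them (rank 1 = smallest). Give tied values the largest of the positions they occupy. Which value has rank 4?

Sorted (ascending): 3.7, 4.4, 4.6, 6.7, 8.9, 8.9, 9, 9
The 2 values of 8.9 occupy positions 5–6 → each gets rank 6.
The 2 values of 9 occupy positions 7–8 → each gets rank 8.
Rank 4 → value 6.7.

6.7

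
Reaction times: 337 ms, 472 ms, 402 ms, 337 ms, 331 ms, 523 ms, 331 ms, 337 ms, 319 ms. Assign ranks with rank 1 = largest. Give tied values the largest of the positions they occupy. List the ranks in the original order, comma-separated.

Sorted (descending): 523, 472, 402, 337, 337, 337, 331, 331, 319
The 3 values of 337 occupy positions 4–6 → each gets rank 6.
The 2 values of 331 occupy positions 7–8 → each gets rank 8.

6, 2, 3, 6, 8, 1, 8, 6, 9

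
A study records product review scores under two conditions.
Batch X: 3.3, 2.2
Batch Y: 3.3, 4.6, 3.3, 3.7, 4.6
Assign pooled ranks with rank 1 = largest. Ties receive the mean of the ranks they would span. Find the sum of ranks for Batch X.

Sorted (descending): 4.6, 4.6, 3.7, 3.3, 3.3, 3.3, 2.2
The 2 values of 4.6 occupy positions 1–2 → average rank (1+2)/2 = 1.5.
The 3 values of 3.3 occupy positions 4–6 → average rank 5.
Batch X values → pooled ranks: 3.3→5, 2.2→7
Rank sum = 5 + 7 = 12

12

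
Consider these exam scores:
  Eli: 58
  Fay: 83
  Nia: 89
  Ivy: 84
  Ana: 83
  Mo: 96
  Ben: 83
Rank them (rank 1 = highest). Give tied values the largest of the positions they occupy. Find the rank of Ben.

6

Sorted (descending): 96, 89, 84, 83, 83, 83, 58
The 3 values of 83 occupy positions 4–6 → each gets rank 6.
Ben has value 83 → rank 6.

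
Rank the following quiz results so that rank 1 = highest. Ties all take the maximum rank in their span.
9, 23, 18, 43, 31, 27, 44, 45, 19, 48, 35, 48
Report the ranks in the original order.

12, 9, 11, 5, 7, 8, 4, 3, 10, 2, 6, 2

Sorted (descending): 48, 48, 45, 44, 43, 35, 31, 27, 23, 19, 18, 9
The 2 values of 48 occupy positions 1–2 → each gets rank 2.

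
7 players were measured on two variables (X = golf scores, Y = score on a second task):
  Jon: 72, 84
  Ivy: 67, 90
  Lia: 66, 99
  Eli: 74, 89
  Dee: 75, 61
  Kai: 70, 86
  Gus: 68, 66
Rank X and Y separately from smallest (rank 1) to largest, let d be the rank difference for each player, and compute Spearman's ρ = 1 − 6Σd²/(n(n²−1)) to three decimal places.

-0.679

Ranks of variable 1: 5, 2, 1, 6, 7, 4, 3
Ranks of variable 2: 3, 6, 7, 5, 1, 4, 2
d = r₁ − r₂: 2, -4, -6, 1, 6, 0, 1
d²: 4, 16, 36, 1, 36, 0, 1; Σd² = 94
ρ = 1 − 6·94/(7·48) = 1 − 564/336 = -0.679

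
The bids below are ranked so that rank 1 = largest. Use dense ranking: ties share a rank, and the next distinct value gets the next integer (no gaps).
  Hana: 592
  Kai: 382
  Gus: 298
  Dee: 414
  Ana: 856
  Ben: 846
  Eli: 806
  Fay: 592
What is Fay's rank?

Sorted (descending): 856, 846, 806, 592, 592, 414, 382, 298
The 2 values of 592 share dense rank 4.
Remaining distinct values take the next consecutive integers.
Fay has value 592 → rank 4.

4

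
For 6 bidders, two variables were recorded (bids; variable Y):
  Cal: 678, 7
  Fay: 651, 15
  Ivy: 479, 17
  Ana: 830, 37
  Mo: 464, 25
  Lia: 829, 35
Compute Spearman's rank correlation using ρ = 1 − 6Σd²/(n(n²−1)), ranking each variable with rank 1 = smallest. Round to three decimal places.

0.429

Ranks of variable 1: 4, 3, 2, 6, 1, 5
Ranks of variable 2: 1, 2, 3, 6, 4, 5
d = r₁ − r₂: 3, 1, -1, 0, -3, 0
d²: 9, 1, 1, 0, 9, 0; Σd² = 20
ρ = 1 − 6·20/(6·35) = 1 − 120/210 = 0.429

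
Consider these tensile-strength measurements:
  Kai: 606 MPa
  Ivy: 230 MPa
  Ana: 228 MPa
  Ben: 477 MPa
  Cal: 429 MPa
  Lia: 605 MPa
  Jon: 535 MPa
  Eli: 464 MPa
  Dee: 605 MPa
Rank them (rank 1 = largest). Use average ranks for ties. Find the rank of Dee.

2.5

Sorted (descending): 606, 605, 605, 535, 477, 464, 429, 230, 228
The 2 values of 605 occupy positions 2–3 → average rank (2+3)/2 = 2.5.
Dee has value 605 MPa → rank 2.5.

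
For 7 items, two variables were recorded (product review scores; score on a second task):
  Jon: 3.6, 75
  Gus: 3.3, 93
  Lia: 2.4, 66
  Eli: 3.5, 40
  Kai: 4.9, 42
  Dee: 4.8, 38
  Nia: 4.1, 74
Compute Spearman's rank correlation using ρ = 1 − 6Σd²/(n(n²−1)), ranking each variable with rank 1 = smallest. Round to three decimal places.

Ranks of variable 1: 4, 2, 1, 3, 7, 6, 5
Ranks of variable 2: 6, 7, 4, 2, 3, 1, 5
d = r₁ − r₂: -2, -5, -3, 1, 4, 5, 0
d²: 4, 25, 9, 1, 16, 25, 0; Σd² = 80
ρ = 1 − 6·80/(7·48) = 1 − 480/336 = -0.429

-0.429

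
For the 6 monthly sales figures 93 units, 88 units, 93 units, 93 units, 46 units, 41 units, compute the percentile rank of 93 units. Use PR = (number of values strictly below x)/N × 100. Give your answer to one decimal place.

50.0

N = 6.
Strictly below 93: 3. Equal to 93: 3.
PR = 3/6 × 100 = 50.0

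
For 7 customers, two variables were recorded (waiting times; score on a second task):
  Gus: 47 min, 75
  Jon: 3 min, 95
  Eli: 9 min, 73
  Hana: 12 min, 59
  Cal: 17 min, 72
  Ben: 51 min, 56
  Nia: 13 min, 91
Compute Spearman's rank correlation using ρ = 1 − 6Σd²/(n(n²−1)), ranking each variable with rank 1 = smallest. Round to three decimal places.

Ranks of variable 1: 6, 1, 2, 3, 5, 7, 4
Ranks of variable 2: 5, 7, 4, 2, 3, 1, 6
d = r₁ − r₂: 1, -6, -2, 1, 2, 6, -2
d²: 1, 36, 4, 1, 4, 36, 4; Σd² = 86
ρ = 1 − 6·86/(7·48) = 1 − 516/336 = -0.536

-0.536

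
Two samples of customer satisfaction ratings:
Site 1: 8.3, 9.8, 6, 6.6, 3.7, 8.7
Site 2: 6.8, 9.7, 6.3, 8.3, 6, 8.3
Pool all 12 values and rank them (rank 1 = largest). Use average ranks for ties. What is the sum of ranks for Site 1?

Sorted (descending): 9.8, 9.7, 8.7, 8.3, 8.3, 8.3, 6.8, 6.6, 6.3, 6, 6, 3.7
The 3 values of 8.3 occupy positions 4–6 → average rank 5.
The 2 values of 6 occupy positions 10–11 → average rank (10+11)/2 = 10.5.
Site 1 values → pooled ranks: 8.3→5, 9.8→1, 6→10.5, 6.6→8, 3.7→12, 8.7→3
Rank sum = 5 + 1 + 10.5 + 8 + 12 + 3 = 39.5

39.5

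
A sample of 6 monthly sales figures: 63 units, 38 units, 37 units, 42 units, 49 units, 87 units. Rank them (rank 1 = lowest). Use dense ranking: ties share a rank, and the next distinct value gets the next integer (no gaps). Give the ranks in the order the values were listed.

Sorted (ascending): 37, 38, 42, 49, 63, 87
No ties — each value takes its position as its rank.

5, 2, 1, 3, 4, 6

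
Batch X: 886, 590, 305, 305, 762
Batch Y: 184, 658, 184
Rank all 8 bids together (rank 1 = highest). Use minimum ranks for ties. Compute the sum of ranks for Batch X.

17

Sorted (descending): 886, 762, 658, 590, 305, 305, 184, 184
The 2 values of 305 occupy positions 5–6 → each gets rank 5.
The 2 values of 184 occupy positions 7–8 → each gets rank 7.
Batch X values → pooled ranks: 886→1, 590→4, 305→5, 305→5, 762→2
Rank sum = 1 + 4 + 5 + 5 + 2 = 17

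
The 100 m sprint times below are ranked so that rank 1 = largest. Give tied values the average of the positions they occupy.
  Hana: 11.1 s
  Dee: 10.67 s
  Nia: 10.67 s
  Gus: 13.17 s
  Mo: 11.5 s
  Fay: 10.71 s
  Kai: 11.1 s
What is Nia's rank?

Sorted (descending): 13.17, 11.5, 11.1, 11.1, 10.71, 10.67, 10.67
The 2 values of 11.1 occupy positions 3–4 → average rank (3+4)/2 = 3.5.
The 2 values of 10.67 occupy positions 6–7 → average rank (6+7)/2 = 6.5.
Nia has value 10.67 s → rank 6.5.

6.5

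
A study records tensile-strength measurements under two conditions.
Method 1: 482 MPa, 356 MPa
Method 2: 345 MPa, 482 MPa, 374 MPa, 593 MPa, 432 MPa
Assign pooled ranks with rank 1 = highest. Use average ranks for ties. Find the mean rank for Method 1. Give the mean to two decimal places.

4.25

Sorted (descending): 593, 482, 482, 432, 374, 356, 345
The 2 values of 482 occupy positions 2–3 → average rank (2+3)/2 = 2.5.
Method 1 values → pooled ranks: 482→2.5, 356→6
Mean rank = (2.5 + 6) / 2 = 4.25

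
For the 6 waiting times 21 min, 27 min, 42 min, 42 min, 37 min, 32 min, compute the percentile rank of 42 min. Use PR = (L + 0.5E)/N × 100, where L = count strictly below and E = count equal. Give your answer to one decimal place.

83.3

N = 6.
Strictly below 42: 4. Equal to 42: 2.
PR = (4 + 0.5·2)/6 × 100 = 83.3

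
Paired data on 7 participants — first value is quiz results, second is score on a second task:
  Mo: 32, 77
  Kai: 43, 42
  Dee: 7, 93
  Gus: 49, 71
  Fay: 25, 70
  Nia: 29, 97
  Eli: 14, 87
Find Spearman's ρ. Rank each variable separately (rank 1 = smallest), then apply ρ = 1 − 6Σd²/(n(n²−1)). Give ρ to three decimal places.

-0.536

Ranks of variable 1: 5, 6, 1, 7, 3, 4, 2
Ranks of variable 2: 4, 1, 6, 3, 2, 7, 5
d = r₁ − r₂: 1, 5, -5, 4, 1, -3, -3
d²: 1, 25, 25, 16, 1, 9, 9; Σd² = 86
ρ = 1 − 6·86/(7·48) = 1 − 516/336 = -0.536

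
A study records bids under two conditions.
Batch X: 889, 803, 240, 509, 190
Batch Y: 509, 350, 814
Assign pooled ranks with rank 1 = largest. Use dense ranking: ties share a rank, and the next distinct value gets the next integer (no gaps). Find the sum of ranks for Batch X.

21

Sorted (descending): 889, 814, 803, 509, 509, 350, 240, 190
The 2 values of 509 share dense rank 4.
Remaining distinct values take the next consecutive integers.
Batch X values → pooled ranks: 889→1, 803→3, 240→6, 509→4, 190→7
Rank sum = 1 + 3 + 6 + 4 + 7 = 21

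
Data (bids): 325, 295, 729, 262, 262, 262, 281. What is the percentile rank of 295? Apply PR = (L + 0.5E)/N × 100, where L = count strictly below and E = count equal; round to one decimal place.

N = 7.
Strictly below 295: 4. Equal to 295: 1.
PR = (4 + 0.5·1)/7 × 100 = 64.3

64.3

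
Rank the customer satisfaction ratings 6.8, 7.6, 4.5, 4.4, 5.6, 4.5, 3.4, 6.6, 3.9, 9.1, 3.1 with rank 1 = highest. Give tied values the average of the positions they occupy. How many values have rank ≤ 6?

Sorted (descending): 9.1, 7.6, 6.8, 6.6, 5.6, 4.5, 4.5, 4.4, 3.9, 3.4, 3.1
The 2 values of 4.5 occupy positions 6–7 → average rank (6+7)/2 = 6.5.
Ranks ≤ 6: {1, 2, 3, 4, 5} → 5 values.

5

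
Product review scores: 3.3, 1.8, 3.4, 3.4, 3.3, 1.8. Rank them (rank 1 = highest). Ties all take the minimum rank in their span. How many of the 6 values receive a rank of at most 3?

4

Sorted (descending): 3.4, 3.4, 3.3, 3.3, 1.8, 1.8
The 2 values of 3.4 occupy positions 1–2 → each gets rank 1.
The 2 values of 3.3 occupy positions 3–4 → each gets rank 3.
The 2 values of 1.8 occupy positions 5–6 → each gets rank 5.
Ranks ≤ 3: {1, 1, 3, 3} → 4 values.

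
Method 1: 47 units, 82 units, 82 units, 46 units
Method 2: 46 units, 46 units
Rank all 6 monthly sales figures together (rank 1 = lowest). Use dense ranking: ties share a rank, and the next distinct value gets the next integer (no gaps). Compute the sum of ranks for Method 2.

Sorted (ascending): 46, 46, 46, 47, 82, 82
The 3 values of 46 share dense rank 1.
The 2 values of 82 share dense rank 3.
Remaining distinct values take the next consecutive integers.
Method 2 values → pooled ranks: 46→1, 46→1
Rank sum = 1 + 1 = 2

2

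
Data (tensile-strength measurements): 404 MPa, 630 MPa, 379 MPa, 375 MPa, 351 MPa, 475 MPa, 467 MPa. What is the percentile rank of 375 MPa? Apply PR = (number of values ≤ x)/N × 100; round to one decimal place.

N = 7.
Strictly below 375: 1. Equal to 375: 1.
PR = 2/7 × 100 = 28.6

28.6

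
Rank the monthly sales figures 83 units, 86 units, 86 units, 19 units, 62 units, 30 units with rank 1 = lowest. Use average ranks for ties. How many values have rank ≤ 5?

Sorted (ascending): 19, 30, 62, 83, 86, 86
The 2 values of 86 occupy positions 5–6 → average rank (5+6)/2 = 5.5.
Ranks ≤ 5: {1, 2, 3, 4} → 4 values.

4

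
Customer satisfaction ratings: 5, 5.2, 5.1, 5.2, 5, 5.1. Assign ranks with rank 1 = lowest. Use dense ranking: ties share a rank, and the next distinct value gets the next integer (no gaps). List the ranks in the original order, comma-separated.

Sorted (ascending): 5, 5, 5.1, 5.1, 5.2, 5.2
The 2 values of 5 share dense rank 1.
The 2 values of 5.1 share dense rank 2.
The 2 values of 5.2 share dense rank 3.

1, 3, 2, 3, 1, 2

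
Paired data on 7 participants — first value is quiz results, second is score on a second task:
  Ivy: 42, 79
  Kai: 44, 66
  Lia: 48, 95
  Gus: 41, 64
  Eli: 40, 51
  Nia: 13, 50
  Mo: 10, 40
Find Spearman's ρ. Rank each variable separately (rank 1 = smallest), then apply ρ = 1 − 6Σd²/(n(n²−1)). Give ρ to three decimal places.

Ranks of variable 1: 5, 6, 7, 4, 3, 2, 1
Ranks of variable 2: 6, 5, 7, 4, 3, 2, 1
d = r₁ − r₂: -1, 1, 0, 0, 0, 0, 0
d²: 1, 1, 0, 0, 0, 0, 0; Σd² = 2
ρ = 1 − 6·2/(7·48) = 1 − 12/336 = 0.964

0.964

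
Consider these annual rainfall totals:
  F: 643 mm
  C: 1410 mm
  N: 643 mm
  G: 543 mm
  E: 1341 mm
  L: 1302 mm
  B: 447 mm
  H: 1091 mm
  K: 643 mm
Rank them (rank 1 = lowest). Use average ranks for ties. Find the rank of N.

4

Sorted (ascending): 447, 543, 643, 643, 643, 1091, 1302, 1341, 1410
The 3 values of 643 occupy positions 3–5 → average rank 4.
N has value 643 mm → rank 4.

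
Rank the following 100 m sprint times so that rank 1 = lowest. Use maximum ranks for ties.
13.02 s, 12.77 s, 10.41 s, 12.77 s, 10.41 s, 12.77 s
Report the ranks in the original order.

Sorted (ascending): 10.41, 10.41, 12.77, 12.77, 12.77, 13.02
The 2 values of 10.41 occupy positions 1–2 → each gets rank 2.
The 3 values of 12.77 occupy positions 3–5 → each gets rank 5.

6, 5, 2, 5, 2, 5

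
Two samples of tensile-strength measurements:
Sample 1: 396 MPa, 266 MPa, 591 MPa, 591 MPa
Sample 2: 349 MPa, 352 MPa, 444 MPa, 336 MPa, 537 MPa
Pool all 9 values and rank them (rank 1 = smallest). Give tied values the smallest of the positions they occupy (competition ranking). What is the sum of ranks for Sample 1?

Sorted (ascending): 266, 336, 349, 352, 396, 444, 537, 591, 591
The 2 values of 591 occupy positions 8–9 → each gets rank 8.
Sample 1 values → pooled ranks: 396→5, 266→1, 591→8, 591→8
Rank sum = 5 + 1 + 8 + 8 = 22

22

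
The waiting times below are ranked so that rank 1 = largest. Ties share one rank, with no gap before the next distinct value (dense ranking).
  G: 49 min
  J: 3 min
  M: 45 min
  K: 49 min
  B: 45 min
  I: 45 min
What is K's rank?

1

Sorted (descending): 49, 49, 45, 45, 45, 3
The 2 values of 49 share dense rank 1.
The 3 values of 45 share dense rank 2.
Remaining distinct values take the next consecutive integers.
K has value 49 min → rank 1.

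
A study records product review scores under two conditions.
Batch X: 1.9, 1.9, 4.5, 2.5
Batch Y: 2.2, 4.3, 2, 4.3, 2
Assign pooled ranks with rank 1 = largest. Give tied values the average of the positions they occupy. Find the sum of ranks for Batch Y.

23

Sorted (descending): 4.5, 4.3, 4.3, 2.5, 2.2, 2, 2, 1.9, 1.9
The 2 values of 4.3 occupy positions 2–3 → average rank (2+3)/2 = 2.5.
The 2 values of 2 occupy positions 6–7 → average rank (6+7)/2 = 6.5.
The 2 values of 1.9 occupy positions 8–9 → average rank (8+9)/2 = 8.5.
Batch Y values → pooled ranks: 2.2→5, 4.3→2.5, 2→6.5, 4.3→2.5, 2→6.5
Rank sum = 5 + 2.5 + 6.5 + 2.5 + 6.5 = 23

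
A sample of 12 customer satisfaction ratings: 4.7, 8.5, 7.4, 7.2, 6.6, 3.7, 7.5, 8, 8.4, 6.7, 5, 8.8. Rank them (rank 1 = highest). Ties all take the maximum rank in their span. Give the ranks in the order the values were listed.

Sorted (descending): 8.8, 8.5, 8.4, 8, 7.5, 7.4, 7.2, 6.7, 6.6, 5, 4.7, 3.7
No ties — each value takes its position as its rank.

11, 2, 6, 7, 9, 12, 5, 4, 3, 8, 10, 1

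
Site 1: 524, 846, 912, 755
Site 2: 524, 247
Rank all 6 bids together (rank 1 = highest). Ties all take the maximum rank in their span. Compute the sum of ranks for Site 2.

Sorted (descending): 912, 846, 755, 524, 524, 247
The 2 values of 524 occupy positions 4–5 → each gets rank 5.
Site 2 values → pooled ranks: 524→5, 247→6
Rank sum = 5 + 6 = 11

11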